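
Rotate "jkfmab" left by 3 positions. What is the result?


Input: "jkfmab", rotate left by 3
First 3 characters: "jkf"
Remaining characters: "mab"
Concatenate remaining + first: "mab" + "jkf" = "mabjkf"

mabjkf


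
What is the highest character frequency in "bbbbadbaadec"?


Input: bbbbadbaadec
Character counts:
  'a': 3
  'b': 5
  'c': 1
  'd': 2
  'e': 1
Maximum frequency: 5

5


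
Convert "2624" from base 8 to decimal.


Input: "2624" in base 8
Positional expansion:
  Digit '2' (value 2) x 8^3 = 1024
  Digit '6' (value 6) x 8^2 = 384
  Digit '2' (value 2) x 8^1 = 16
  Digit '4' (value 4) x 8^0 = 4
Sum = 1428

1428


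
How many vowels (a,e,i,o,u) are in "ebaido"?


Input: ebaido
Checking each character:
  'e' at position 0: vowel (running total: 1)
  'b' at position 1: consonant
  'a' at position 2: vowel (running total: 2)
  'i' at position 3: vowel (running total: 3)
  'd' at position 4: consonant
  'o' at position 5: vowel (running total: 4)
Total vowels: 4

4


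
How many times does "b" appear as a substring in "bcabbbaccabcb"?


Searching for "b" in "bcabbbaccabcb"
Scanning each position:
  Position 0: "b" => MATCH
  Position 1: "c" => no
  Position 2: "a" => no
  Position 3: "b" => MATCH
  Position 4: "b" => MATCH
  Position 5: "b" => MATCH
  Position 6: "a" => no
  Position 7: "c" => no
  Position 8: "c" => no
  Position 9: "a" => no
  Position 10: "b" => MATCH
  Position 11: "c" => no
  Position 12: "b" => MATCH
Total occurrences: 6

6


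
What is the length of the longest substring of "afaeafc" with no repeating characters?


Input: "afaeafc"
Sliding window (track last position of each char):
  Position 0 ('a'): window [0,0] length 1 -- new best
  Position 1 ('f'): window [0,1] length 2 -- new best
  Position 2 ('a'): repeat (last at 0), move window start to 1
  Position 2 ('a'): window [1,2] length 2
  Position 3 ('e'): window [1,3] length 3 -- new best
  Position 4 ('a'): repeat (last at 2), move window start to 3
  Position 4 ('a'): window [3,4] length 2
  Position 5 ('f'): window [3,5] length 3
  Position 6 ('c'): window [3,6] length 4 -- new best
Longest substring with no repeats: "eafc" with length 4

4


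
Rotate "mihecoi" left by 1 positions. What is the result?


Input: "mihecoi", rotate left by 1
First 1 characters: "m"
Remaining characters: "ihecoi"
Concatenate remaining + first: "ihecoi" + "m" = "ihecoim"

ihecoim


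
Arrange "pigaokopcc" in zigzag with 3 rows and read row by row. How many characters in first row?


Zigzag "pigaokopcc" into 3 rows:
Placing characters:
  'p' => row 0
  'i' => row 1
  'g' => row 2
  'a' => row 1
  'o' => row 0
  'k' => row 1
  'o' => row 2
  'p' => row 1
  'c' => row 0
  'c' => row 1
Rows:
  Row 0: "poc"
  Row 1: "iakpc"
  Row 2: "go"
First row length: 3

3


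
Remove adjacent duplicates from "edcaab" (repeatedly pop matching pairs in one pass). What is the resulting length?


Input: edcaab
Stack-based adjacent duplicate removal:
  Read 'e': push. Stack: e
  Read 'd': push. Stack: ed
  Read 'c': push. Stack: edc
  Read 'a': push. Stack: edca
  Read 'a': matches stack top 'a' => pop. Stack: edc
  Read 'b': push. Stack: edcb
Final stack: "edcb" (length 4)

4


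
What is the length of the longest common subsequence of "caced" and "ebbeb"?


LCS of "caced" and "ebbeb"
DP table:
           e    b    b    e    b
      0    0    0    0    0    0
  c   0    0    0    0    0    0
  a   0    0    0    0    0    0
  c   0    0    0    0    0    0
  e   0    1    1    1    1    1
  d   0    1    1    1    1    1
LCS length = dp[5][5] = 1

1


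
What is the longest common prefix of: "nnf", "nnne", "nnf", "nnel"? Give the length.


Words: nnf, nnne, nnf, nnel
  Position 0: all 'n' => match
  Position 1: all 'n' => match
  Position 2: ('f', 'n', 'f', 'e') => mismatch, stop
LCP = "nn" (length 2)

2


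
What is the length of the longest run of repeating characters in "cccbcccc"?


Input: "cccbcccc"
Scanning for longest run:
  Position 1 ('c'): continues run of 'c', length=2
  Position 2 ('c'): continues run of 'c', length=3
  Position 3 ('b'): new char, reset run to 1
  Position 4 ('c'): new char, reset run to 1
  Position 5 ('c'): continues run of 'c', length=2
  Position 6 ('c'): continues run of 'c', length=3
  Position 7 ('c'): continues run of 'c', length=4
Longest run: 'c' with length 4

4


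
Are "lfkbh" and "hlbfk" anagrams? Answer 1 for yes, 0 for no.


Strings: "lfkbh", "hlbfk"
Sorted first:  bfhkl
Sorted second: bfhkl
Sorted forms match => anagrams

1


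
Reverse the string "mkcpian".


Input: mkcpian
Reading characters right to left:
  Position 6: 'n'
  Position 5: 'a'
  Position 4: 'i'
  Position 3: 'p'
  Position 2: 'c'
  Position 1: 'k'
  Position 0: 'm'
Reversed: naipckm

naipckm


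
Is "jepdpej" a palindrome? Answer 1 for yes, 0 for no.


Input: jepdpej
Reversed: jepdpej
  Compare pos 0 ('j') with pos 6 ('j'): match
  Compare pos 1 ('e') with pos 5 ('e'): match
  Compare pos 2 ('p') with pos 4 ('p'): match
Result: palindrome

1


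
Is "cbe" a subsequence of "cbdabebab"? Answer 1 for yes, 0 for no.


Check if "cbe" is a subsequence of "cbdabebab"
Greedy scan:
  Position 0 ('c'): matches sub[0] = 'c'
  Position 1 ('b'): matches sub[1] = 'b'
  Position 2 ('d'): no match needed
  Position 3 ('a'): no match needed
  Position 4 ('b'): no match needed
  Position 5 ('e'): matches sub[2] = 'e'
  Position 6 ('b'): no match needed
  Position 7 ('a'): no match needed
  Position 8 ('b'): no match needed
All 3 characters matched => is a subsequence

1


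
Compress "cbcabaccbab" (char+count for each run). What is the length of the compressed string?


Input: cbcabaccbab
Runs:
  'c' x 1 => "c1"
  'b' x 1 => "b1"
  'c' x 1 => "c1"
  'a' x 1 => "a1"
  'b' x 1 => "b1"
  'a' x 1 => "a1"
  'c' x 2 => "c2"
  'b' x 1 => "b1"
  'a' x 1 => "a1"
  'b' x 1 => "b1"
Compressed: "c1b1c1a1b1a1c2b1a1b1"
Compressed length: 20

20


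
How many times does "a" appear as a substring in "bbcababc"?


Searching for "a" in "bbcababc"
Scanning each position:
  Position 0: "b" => no
  Position 1: "b" => no
  Position 2: "c" => no
  Position 3: "a" => MATCH
  Position 4: "b" => no
  Position 5: "a" => MATCH
  Position 6: "b" => no
  Position 7: "c" => no
Total occurrences: 2

2


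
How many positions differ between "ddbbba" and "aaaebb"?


Comparing "ddbbba" and "aaaebb" position by position:
  Position 0: 'd' vs 'a' => DIFFER
  Position 1: 'd' vs 'a' => DIFFER
  Position 2: 'b' vs 'a' => DIFFER
  Position 3: 'b' vs 'e' => DIFFER
  Position 4: 'b' vs 'b' => same
  Position 5: 'a' vs 'b' => DIFFER
Positions that differ: 5

5


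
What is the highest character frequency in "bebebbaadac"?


Input: bebebbaadac
Character counts:
  'a': 3
  'b': 4
  'c': 1
  'd': 1
  'e': 2
Maximum frequency: 4

4


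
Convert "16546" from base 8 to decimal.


Input: "16546" in base 8
Positional expansion:
  Digit '1' (value 1) x 8^4 = 4096
  Digit '6' (value 6) x 8^3 = 3072
  Digit '5' (value 5) x 8^2 = 320
  Digit '4' (value 4) x 8^1 = 32
  Digit '6' (value 6) x 8^0 = 6
Sum = 7526

7526


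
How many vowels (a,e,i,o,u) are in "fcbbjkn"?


Input: fcbbjkn
Checking each character:
  'f' at position 0: consonant
  'c' at position 1: consonant
  'b' at position 2: consonant
  'b' at position 3: consonant
  'j' at position 4: consonant
  'k' at position 5: consonant
  'n' at position 6: consonant
Total vowels: 0

0


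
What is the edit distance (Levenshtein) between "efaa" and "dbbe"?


Computing edit distance: "efaa" -> "dbbe"
DP table:
           d    b    b    e
      0    1    2    3    4
  e   1    1    2    3    3
  f   2    2    2    3    4
  a   3    3    3    3    4
  a   4    4    4    4    4
Edit distance = dp[4][4] = 4

4


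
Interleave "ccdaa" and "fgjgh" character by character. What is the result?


Interleaving "ccdaa" and "fgjgh":
  Position 0: 'c' from first, 'f' from second => "cf"
  Position 1: 'c' from first, 'g' from second => "cg"
  Position 2: 'd' from first, 'j' from second => "dj"
  Position 3: 'a' from first, 'g' from second => "ag"
  Position 4: 'a' from first, 'h' from second => "ah"
Result: cfcgdjagah

cfcgdjagah


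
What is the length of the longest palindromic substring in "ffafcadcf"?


Input: "ffafcadcf"
Checking substrings for palindromes:
  [1:4] "faf" (len 3) => palindrome
  [0:2] "ff" (len 2) => palindrome
Longest palindromic substring: "faf" with length 3

3


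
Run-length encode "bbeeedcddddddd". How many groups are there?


Input: bbeeedcddddddd
Scanning for consecutive runs:
  Group 1: 'b' x 2 (positions 0-1)
  Group 2: 'e' x 3 (positions 2-4)
  Group 3: 'd' x 1 (positions 5-5)
  Group 4: 'c' x 1 (positions 6-6)
  Group 5: 'd' x 7 (positions 7-13)
Total groups: 5

5


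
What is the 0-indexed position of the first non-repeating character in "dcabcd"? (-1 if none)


Input: dcabcd
Character frequencies:
  'a': 1
  'b': 1
  'c': 2
  'd': 2
Scanning left to right for freq == 1:
  Position 0 ('d'): freq=2, skip
  Position 1 ('c'): freq=2, skip
  Position 2 ('a'): unique! => answer = 2

2


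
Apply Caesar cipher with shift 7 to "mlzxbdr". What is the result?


Caesar cipher: shift "mlzxbdr" by 7
  'm' (pos 12) + 7 = pos 19 = 't'
  'l' (pos 11) + 7 = pos 18 = 's'
  'z' (pos 25) + 7 = pos 6 = 'g'
  'x' (pos 23) + 7 = pos 4 = 'e'
  'b' (pos 1) + 7 = pos 8 = 'i'
  'd' (pos 3) + 7 = pos 10 = 'k'
  'r' (pos 17) + 7 = pos 24 = 'y'
Result: tsgeiky

tsgeiky


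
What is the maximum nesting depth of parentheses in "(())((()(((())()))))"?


Input: "(())((()(((())()))))"
Tracking depth:
  Position 0 '(': depth becomes 1
  Position 1 '(': depth becomes 2
  Position 2 ')': depth becomes 1
  Position 3 ')': depth becomes 0
  Position 4 '(': depth becomes 1
  Position 5 '(': depth becomes 2
  Position 6 '(': depth becomes 3
  Position 7 ')': depth becomes 2
  Position 8 '(': depth becomes 3
  Position 9 '(': depth becomes 4
  Position 10 '(': depth becomes 5
  Position 11 '(': depth becomes 6
  Position 12 ')': depth becomes 5
  Position 13 ')': depth becomes 4
  Position 14 '(': depth becomes 5
  Position 15 ')': depth becomes 4
  Position 16 ')': depth becomes 3
  Position 17 ')': depth becomes 2
  Position 18 ')': depth becomes 1
  Position 19 ')': depth becomes 0
Maximum depth reached: 6

6


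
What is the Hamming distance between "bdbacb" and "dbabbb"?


Comparing "bdbacb" and "dbabbb" position by position:
  Position 0: 'b' vs 'd' => differ
  Position 1: 'd' vs 'b' => differ
  Position 2: 'b' vs 'a' => differ
  Position 3: 'a' vs 'b' => differ
  Position 4: 'c' vs 'b' => differ
  Position 5: 'b' vs 'b' => same
Total differences (Hamming distance): 5

5


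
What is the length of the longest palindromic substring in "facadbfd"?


Input: "facadbfd"
Checking substrings for palindromes:
  [1:4] "aca" (len 3) => palindrome
Longest palindromic substring: "aca" with length 3

3


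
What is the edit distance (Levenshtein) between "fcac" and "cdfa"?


Computing edit distance: "fcac" -> "cdfa"
DP table:
           c    d    f    a
      0    1    2    3    4
  f   1    1    2    2    3
  c   2    1    2    3    3
  a   3    2    2    3    3
  c   4    3    3    3    4
Edit distance = dp[4][4] = 4

4


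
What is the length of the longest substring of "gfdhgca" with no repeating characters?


Input: "gfdhgca"
Sliding window (track last position of each char):
  Position 0 ('g'): window [0,0] length 1 -- new best
  Position 1 ('f'): window [0,1] length 2 -- new best
  Position 2 ('d'): window [0,2] length 3 -- new best
  Position 3 ('h'): window [0,3] length 4 -- new best
  Position 4 ('g'): repeat (last at 0), move window start to 1
  Position 4 ('g'): window [1,4] length 4
  Position 5 ('c'): window [1,5] length 5 -- new best
  Position 6 ('a'): window [1,6] length 6 -- new best
Longest substring with no repeats: "fdhgca" with length 6

6


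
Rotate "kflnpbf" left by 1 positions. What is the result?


Input: "kflnpbf", rotate left by 1
First 1 characters: "k"
Remaining characters: "flnpbf"
Concatenate remaining + first: "flnpbf" + "k" = "flnpbfk"

flnpbfk


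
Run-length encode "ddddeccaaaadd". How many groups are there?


Input: ddddeccaaaadd
Scanning for consecutive runs:
  Group 1: 'd' x 4 (positions 0-3)
  Group 2: 'e' x 1 (positions 4-4)
  Group 3: 'c' x 2 (positions 5-6)
  Group 4: 'a' x 4 (positions 7-10)
  Group 5: 'd' x 2 (positions 11-12)
Total groups: 5

5


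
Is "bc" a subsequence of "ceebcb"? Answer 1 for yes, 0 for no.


Check if "bc" is a subsequence of "ceebcb"
Greedy scan:
  Position 0 ('c'): no match needed
  Position 1 ('e'): no match needed
  Position 2 ('e'): no match needed
  Position 3 ('b'): matches sub[0] = 'b'
  Position 4 ('c'): matches sub[1] = 'c'
  Position 5 ('b'): no match needed
All 2 characters matched => is a subsequence

1


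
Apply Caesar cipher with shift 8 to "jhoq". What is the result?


Caesar cipher: shift "jhoq" by 8
  'j' (pos 9) + 8 = pos 17 = 'r'
  'h' (pos 7) + 8 = pos 15 = 'p'
  'o' (pos 14) + 8 = pos 22 = 'w'
  'q' (pos 16) + 8 = pos 24 = 'y'
Result: rpwy

rpwy


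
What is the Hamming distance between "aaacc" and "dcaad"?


Comparing "aaacc" and "dcaad" position by position:
  Position 0: 'a' vs 'd' => differ
  Position 1: 'a' vs 'c' => differ
  Position 2: 'a' vs 'a' => same
  Position 3: 'c' vs 'a' => differ
  Position 4: 'c' vs 'd' => differ
Total differences (Hamming distance): 4

4


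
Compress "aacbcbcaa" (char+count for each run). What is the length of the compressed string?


Input: aacbcbcaa
Runs:
  'a' x 2 => "a2"
  'c' x 1 => "c1"
  'b' x 1 => "b1"
  'c' x 1 => "c1"
  'b' x 1 => "b1"
  'c' x 1 => "c1"
  'a' x 2 => "a2"
Compressed: "a2c1b1c1b1c1a2"
Compressed length: 14

14


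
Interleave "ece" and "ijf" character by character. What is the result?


Interleaving "ece" and "ijf":
  Position 0: 'e' from first, 'i' from second => "ei"
  Position 1: 'c' from first, 'j' from second => "cj"
  Position 2: 'e' from first, 'f' from second => "ef"
Result: eicjef

eicjef


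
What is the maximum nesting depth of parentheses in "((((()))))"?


Input: "((((()))))"
Tracking depth:
  Position 0 '(': depth becomes 1
  Position 1 '(': depth becomes 2
  Position 2 '(': depth becomes 3
  Position 3 '(': depth becomes 4
  Position 4 '(': depth becomes 5
  Position 5 ')': depth becomes 4
  Position 6 ')': depth becomes 3
  Position 7 ')': depth becomes 2
  Position 8 ')': depth becomes 1
  Position 9 ')': depth becomes 0
Maximum depth reached: 5

5


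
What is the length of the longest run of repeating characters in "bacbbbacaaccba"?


Input: "bacbbbacaaccba"
Scanning for longest run:
  Position 1 ('a'): new char, reset run to 1
  Position 2 ('c'): new char, reset run to 1
  Position 3 ('b'): new char, reset run to 1
  Position 4 ('b'): continues run of 'b', length=2
  Position 5 ('b'): continues run of 'b', length=3
  Position 6 ('a'): new char, reset run to 1
  Position 7 ('c'): new char, reset run to 1
  Position 8 ('a'): new char, reset run to 1
  Position 9 ('a'): continues run of 'a', length=2
  Position 10 ('c'): new char, reset run to 1
  Position 11 ('c'): continues run of 'c', length=2
  Position 12 ('b'): new char, reset run to 1
  Position 13 ('a'): new char, reset run to 1
Longest run: 'b' with length 3

3


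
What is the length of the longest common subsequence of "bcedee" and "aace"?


LCS of "bcedee" and "aace"
DP table:
           a    a    c    e
      0    0    0    0    0
  b   0    0    0    0    0
  c   0    0    0    1    1
  e   0    0    0    1    2
  d   0    0    0    1    2
  e   0    0    0    1    2
  e   0    0    0    1    2
LCS length = dp[6][4] = 2

2


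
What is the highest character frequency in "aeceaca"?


Input: aeceaca
Character counts:
  'a': 3
  'c': 2
  'e': 2
Maximum frequency: 3

3


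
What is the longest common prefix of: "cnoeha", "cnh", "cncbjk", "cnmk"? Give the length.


Words: cnoeha, cnh, cncbjk, cnmk
  Position 0: all 'c' => match
  Position 1: all 'n' => match
  Position 2: ('o', 'h', 'c', 'm') => mismatch, stop
LCP = "cn" (length 2)

2


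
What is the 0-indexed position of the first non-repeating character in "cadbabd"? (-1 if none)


Input: cadbabd
Character frequencies:
  'a': 2
  'b': 2
  'c': 1
  'd': 2
Scanning left to right for freq == 1:
  Position 0 ('c'): unique! => answer = 0

0


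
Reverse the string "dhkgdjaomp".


Input: dhkgdjaomp
Reading characters right to left:
  Position 9: 'p'
  Position 8: 'm'
  Position 7: 'o'
  Position 6: 'a'
  Position 5: 'j'
  Position 4: 'd'
  Position 3: 'g'
  Position 2: 'k'
  Position 1: 'h'
  Position 0: 'd'
Reversed: pmoajdgkhd

pmoajdgkhd


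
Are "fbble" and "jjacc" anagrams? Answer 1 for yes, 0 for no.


Strings: "fbble", "jjacc"
Sorted first:  bbefl
Sorted second: accjj
Differ at position 0: 'b' vs 'a' => not anagrams

0


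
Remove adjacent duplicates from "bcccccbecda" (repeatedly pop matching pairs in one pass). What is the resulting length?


Input: bcccccbecda
Stack-based adjacent duplicate removal:
  Read 'b': push. Stack: b
  Read 'c': push. Stack: bc
  Read 'c': matches stack top 'c' => pop. Stack: b
  Read 'c': push. Stack: bc
  Read 'c': matches stack top 'c' => pop. Stack: b
  Read 'c': push. Stack: bc
  Read 'b': push. Stack: bcb
  Read 'e': push. Stack: bcbe
  Read 'c': push. Stack: bcbec
  Read 'd': push. Stack: bcbecd
  Read 'a': push. Stack: bcbecda
Final stack: "bcbecda" (length 7)

7


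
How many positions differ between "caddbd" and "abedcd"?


Comparing "caddbd" and "abedcd" position by position:
  Position 0: 'c' vs 'a' => DIFFER
  Position 1: 'a' vs 'b' => DIFFER
  Position 2: 'd' vs 'e' => DIFFER
  Position 3: 'd' vs 'd' => same
  Position 4: 'b' vs 'c' => DIFFER
  Position 5: 'd' vs 'd' => same
Positions that differ: 4

4


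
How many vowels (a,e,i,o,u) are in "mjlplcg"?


Input: mjlplcg
Checking each character:
  'm' at position 0: consonant
  'j' at position 1: consonant
  'l' at position 2: consonant
  'p' at position 3: consonant
  'l' at position 4: consonant
  'c' at position 5: consonant
  'g' at position 6: consonant
Total vowels: 0

0


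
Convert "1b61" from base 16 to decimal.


Input: "1b61" in base 16
Positional expansion:
  Digit '1' (value 1) x 16^3 = 4096
  Digit 'b' (value 11) x 16^2 = 2816
  Digit '6' (value 6) x 16^1 = 96
  Digit '1' (value 1) x 16^0 = 1
Sum = 7009

7009


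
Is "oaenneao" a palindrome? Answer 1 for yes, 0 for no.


Input: oaenneao
Reversed: oaenneao
  Compare pos 0 ('o') with pos 7 ('o'): match
  Compare pos 1 ('a') with pos 6 ('a'): match
  Compare pos 2 ('e') with pos 5 ('e'): match
  Compare pos 3 ('n') with pos 4 ('n'): match
Result: palindrome

1


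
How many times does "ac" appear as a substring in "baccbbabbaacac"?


Searching for "ac" in "baccbbabbaacac"
Scanning each position:
  Position 0: "ba" => no
  Position 1: "ac" => MATCH
  Position 2: "cc" => no
  Position 3: "cb" => no
  Position 4: "bb" => no
  Position 5: "ba" => no
  Position 6: "ab" => no
  Position 7: "bb" => no
  Position 8: "ba" => no
  Position 9: "aa" => no
  Position 10: "ac" => MATCH
  Position 11: "ca" => no
  Position 12: "ac" => MATCH
Total occurrences: 3

3


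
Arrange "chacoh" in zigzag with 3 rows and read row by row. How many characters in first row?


Zigzag "chacoh" into 3 rows:
Placing characters:
  'c' => row 0
  'h' => row 1
  'a' => row 2
  'c' => row 1
  'o' => row 0
  'h' => row 1
Rows:
  Row 0: "co"
  Row 1: "hch"
  Row 2: "a"
First row length: 2

2


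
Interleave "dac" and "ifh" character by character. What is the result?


Interleaving "dac" and "ifh":
  Position 0: 'd' from first, 'i' from second => "di"
  Position 1: 'a' from first, 'f' from second => "af"
  Position 2: 'c' from first, 'h' from second => "ch"
Result: diafch

diafch


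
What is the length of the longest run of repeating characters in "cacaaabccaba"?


Input: "cacaaabccaba"
Scanning for longest run:
  Position 1 ('a'): new char, reset run to 1
  Position 2 ('c'): new char, reset run to 1
  Position 3 ('a'): new char, reset run to 1
  Position 4 ('a'): continues run of 'a', length=2
  Position 5 ('a'): continues run of 'a', length=3
  Position 6 ('b'): new char, reset run to 1
  Position 7 ('c'): new char, reset run to 1
  Position 8 ('c'): continues run of 'c', length=2
  Position 9 ('a'): new char, reset run to 1
  Position 10 ('b'): new char, reset run to 1
  Position 11 ('a'): new char, reset run to 1
Longest run: 'a' with length 3

3


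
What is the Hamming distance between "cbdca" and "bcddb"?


Comparing "cbdca" and "bcddb" position by position:
  Position 0: 'c' vs 'b' => differ
  Position 1: 'b' vs 'c' => differ
  Position 2: 'd' vs 'd' => same
  Position 3: 'c' vs 'd' => differ
  Position 4: 'a' vs 'b' => differ
Total differences (Hamming distance): 4

4


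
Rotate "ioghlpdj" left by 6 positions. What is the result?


Input: "ioghlpdj", rotate left by 6
First 6 characters: "ioghlp"
Remaining characters: "dj"
Concatenate remaining + first: "dj" + "ioghlp" = "djioghlp"

djioghlp


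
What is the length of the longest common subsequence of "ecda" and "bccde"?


LCS of "ecda" and "bccde"
DP table:
           b    c    c    d    e
      0    0    0    0    0    0
  e   0    0    0    0    0    1
  c   0    0    1    1    1    1
  d   0    0    1    1    2    2
  a   0    0    1    1    2    2
LCS length = dp[4][5] = 2

2


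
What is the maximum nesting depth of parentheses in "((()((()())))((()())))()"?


Input: "((()((()())))((()())))()"
Tracking depth:
  Position 0 '(': depth becomes 1
  Position 1 '(': depth becomes 2
  Position 2 '(': depth becomes 3
  Position 3 ')': depth becomes 2
  Position 4 '(': depth becomes 3
  Position 5 '(': depth becomes 4
  Position 6 '(': depth becomes 5
  Position 7 ')': depth becomes 4
  Position 8 '(': depth becomes 5
  Position 9 ')': depth becomes 4
  Position 10 ')': depth becomes 3
  Position 11 ')': depth becomes 2
  Position 12 ')': depth becomes 1
  Position 13 '(': depth becomes 2
  Position 14 '(': depth becomes 3
  Position 15 '(': depth becomes 4
  Position 16 ')': depth becomes 3
  Position 17 '(': depth becomes 4
  Position 18 ')': depth becomes 3
  Position 19 ')': depth becomes 2
  Position 20 ')': depth becomes 1
  Position 21 ')': depth becomes 0
  Position 22 '(': depth becomes 1
  Position 23 ')': depth becomes 0
Maximum depth reached: 5

5


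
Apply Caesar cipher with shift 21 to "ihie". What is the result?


Caesar cipher: shift "ihie" by 21
  'i' (pos 8) + 21 = pos 3 = 'd'
  'h' (pos 7) + 21 = pos 2 = 'c'
  'i' (pos 8) + 21 = pos 3 = 'd'
  'e' (pos 4) + 21 = pos 25 = 'z'
Result: dcdz

dcdz


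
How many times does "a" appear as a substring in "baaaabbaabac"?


Searching for "a" in "baaaabbaabac"
Scanning each position:
  Position 0: "b" => no
  Position 1: "a" => MATCH
  Position 2: "a" => MATCH
  Position 3: "a" => MATCH
  Position 4: "a" => MATCH
  Position 5: "b" => no
  Position 6: "b" => no
  Position 7: "a" => MATCH
  Position 8: "a" => MATCH
  Position 9: "b" => no
  Position 10: "a" => MATCH
  Position 11: "c" => no
Total occurrences: 7

7


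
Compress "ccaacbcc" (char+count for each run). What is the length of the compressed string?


Input: ccaacbcc
Runs:
  'c' x 2 => "c2"
  'a' x 2 => "a2"
  'c' x 1 => "c1"
  'b' x 1 => "b1"
  'c' x 2 => "c2"
Compressed: "c2a2c1b1c2"
Compressed length: 10

10


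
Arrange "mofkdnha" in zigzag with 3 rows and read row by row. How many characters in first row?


Zigzag "mofkdnha" into 3 rows:
Placing characters:
  'm' => row 0
  'o' => row 1
  'f' => row 2
  'k' => row 1
  'd' => row 0
  'n' => row 1
  'h' => row 2
  'a' => row 1
Rows:
  Row 0: "md"
  Row 1: "okna"
  Row 2: "fh"
First row length: 2

2


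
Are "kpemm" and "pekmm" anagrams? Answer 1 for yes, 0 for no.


Strings: "kpemm", "pekmm"
Sorted first:  ekmmp
Sorted second: ekmmp
Sorted forms match => anagrams

1


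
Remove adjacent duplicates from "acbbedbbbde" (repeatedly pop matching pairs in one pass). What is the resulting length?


Input: acbbedbbbde
Stack-based adjacent duplicate removal:
  Read 'a': push. Stack: a
  Read 'c': push. Stack: ac
  Read 'b': push. Stack: acb
  Read 'b': matches stack top 'b' => pop. Stack: ac
  Read 'e': push. Stack: ace
  Read 'd': push. Stack: aced
  Read 'b': push. Stack: acedb
  Read 'b': matches stack top 'b' => pop. Stack: aced
  Read 'b': push. Stack: acedb
  Read 'd': push. Stack: acedbd
  Read 'e': push. Stack: acedbde
Final stack: "acedbde" (length 7)

7


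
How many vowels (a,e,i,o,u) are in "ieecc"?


Input: ieecc
Checking each character:
  'i' at position 0: vowel (running total: 1)
  'e' at position 1: vowel (running total: 2)
  'e' at position 2: vowel (running total: 3)
  'c' at position 3: consonant
  'c' at position 4: consonant
Total vowels: 3

3


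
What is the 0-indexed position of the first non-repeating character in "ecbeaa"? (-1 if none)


Input: ecbeaa
Character frequencies:
  'a': 2
  'b': 1
  'c': 1
  'e': 2
Scanning left to right for freq == 1:
  Position 0 ('e'): freq=2, skip
  Position 1 ('c'): unique! => answer = 1

1


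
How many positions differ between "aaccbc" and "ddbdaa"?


Comparing "aaccbc" and "ddbdaa" position by position:
  Position 0: 'a' vs 'd' => DIFFER
  Position 1: 'a' vs 'd' => DIFFER
  Position 2: 'c' vs 'b' => DIFFER
  Position 3: 'c' vs 'd' => DIFFER
  Position 4: 'b' vs 'a' => DIFFER
  Position 5: 'c' vs 'a' => DIFFER
Positions that differ: 6

6


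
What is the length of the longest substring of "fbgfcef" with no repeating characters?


Input: "fbgfcef"
Sliding window (track last position of each char):
  Position 0 ('f'): window [0,0] length 1 -- new best
  Position 1 ('b'): window [0,1] length 2 -- new best
  Position 2 ('g'): window [0,2] length 3 -- new best
  Position 3 ('f'): repeat (last at 0), move window start to 1
  Position 3 ('f'): window [1,3] length 3
  Position 4 ('c'): window [1,4] length 4 -- new best
  Position 5 ('e'): window [1,5] length 5 -- new best
  Position 6 ('f'): repeat (last at 3), move window start to 4
  Position 6 ('f'): window [4,6] length 3
Longest substring with no repeats: "bgfce" with length 5

5


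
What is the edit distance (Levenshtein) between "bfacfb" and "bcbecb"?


Computing edit distance: "bfacfb" -> "bcbecb"
DP table:
           b    c    b    e    c    b
      0    1    2    3    4    5    6
  b   1    0    1    2    3    4    5
  f   2    1    1    2    3    4    5
  a   3    2    2    2    3    4    5
  c   4    3    2    3    3    3    4
  f   5    4    3    3    4    4    4
  b   6    5    4    3    4    5    4
Edit distance = dp[6][6] = 4

4


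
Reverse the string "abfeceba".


Input: abfeceba
Reading characters right to left:
  Position 7: 'a'
  Position 6: 'b'
  Position 5: 'e'
  Position 4: 'c'
  Position 3: 'e'
  Position 2: 'f'
  Position 1: 'b'
  Position 0: 'a'
Reversed: abecefba

abecefba


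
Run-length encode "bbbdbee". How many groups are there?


Input: bbbdbee
Scanning for consecutive runs:
  Group 1: 'b' x 3 (positions 0-2)
  Group 2: 'd' x 1 (positions 3-3)
  Group 3: 'b' x 1 (positions 4-4)
  Group 4: 'e' x 2 (positions 5-6)
Total groups: 4

4


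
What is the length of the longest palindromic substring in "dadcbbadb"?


Input: "dadcbbadb"
Checking substrings for palindromes:
  [0:3] "dad" (len 3) => palindrome
  [4:6] "bb" (len 2) => palindrome
Longest palindromic substring: "dad" with length 3

3


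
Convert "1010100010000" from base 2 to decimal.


Input: "1010100010000" in base 2
Positional expansion:
  Digit '1' (value 1) x 2^12 = 4096
  Digit '0' (value 0) x 2^11 = 0
  Digit '1' (value 1) x 2^10 = 1024
  Digit '0' (value 0) x 2^9 = 0
  Digit '1' (value 1) x 2^8 = 256
  Digit '0' (value 0) x 2^7 = 0
  Digit '0' (value 0) x 2^6 = 0
  Digit '0' (value 0) x 2^5 = 0
  Digit '1' (value 1) x 2^4 = 16
  Digit '0' (value 0) x 2^3 = 0
  Digit '0' (value 0) x 2^2 = 0
  Digit '0' (value 0) x 2^1 = 0
  Digit '0' (value 0) x 2^0 = 0
Sum = 5392

5392


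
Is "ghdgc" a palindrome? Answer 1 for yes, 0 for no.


Input: ghdgc
Reversed: cgdhg
  Compare pos 0 ('g') with pos 4 ('c'): MISMATCH
  Compare pos 1 ('h') with pos 3 ('g'): MISMATCH
Result: not a palindrome

0


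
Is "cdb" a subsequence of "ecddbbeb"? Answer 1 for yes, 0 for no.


Check if "cdb" is a subsequence of "ecddbbeb"
Greedy scan:
  Position 0 ('e'): no match needed
  Position 1 ('c'): matches sub[0] = 'c'
  Position 2 ('d'): matches sub[1] = 'd'
  Position 3 ('d'): no match needed
  Position 4 ('b'): matches sub[2] = 'b'
  Position 5 ('b'): no match needed
  Position 6 ('e'): no match needed
  Position 7 ('b'): no match needed
All 3 characters matched => is a subsequence

1


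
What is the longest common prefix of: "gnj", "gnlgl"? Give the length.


Words: gnj, gnlgl
  Position 0: all 'g' => match
  Position 1: all 'n' => match
  Position 2: ('j', 'l') => mismatch, stop
LCP = "gn" (length 2)

2


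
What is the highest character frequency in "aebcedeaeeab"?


Input: aebcedeaeeab
Character counts:
  'a': 3
  'b': 2
  'c': 1
  'd': 1
  'e': 5
Maximum frequency: 5

5


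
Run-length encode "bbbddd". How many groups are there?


Input: bbbddd
Scanning for consecutive runs:
  Group 1: 'b' x 3 (positions 0-2)
  Group 2: 'd' x 3 (positions 3-5)
Total groups: 2

2


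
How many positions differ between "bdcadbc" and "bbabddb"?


Comparing "bdcadbc" and "bbabddb" position by position:
  Position 0: 'b' vs 'b' => same
  Position 1: 'd' vs 'b' => DIFFER
  Position 2: 'c' vs 'a' => DIFFER
  Position 3: 'a' vs 'b' => DIFFER
  Position 4: 'd' vs 'd' => same
  Position 5: 'b' vs 'd' => DIFFER
  Position 6: 'c' vs 'b' => DIFFER
Positions that differ: 5

5


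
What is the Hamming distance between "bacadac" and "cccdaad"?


Comparing "bacadac" and "cccdaad" position by position:
  Position 0: 'b' vs 'c' => differ
  Position 1: 'a' vs 'c' => differ
  Position 2: 'c' vs 'c' => same
  Position 3: 'a' vs 'd' => differ
  Position 4: 'd' vs 'a' => differ
  Position 5: 'a' vs 'a' => same
  Position 6: 'c' vs 'd' => differ
Total differences (Hamming distance): 5

5


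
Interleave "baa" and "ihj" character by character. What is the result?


Interleaving "baa" and "ihj":
  Position 0: 'b' from first, 'i' from second => "bi"
  Position 1: 'a' from first, 'h' from second => "ah"
  Position 2: 'a' from first, 'j' from second => "aj"
Result: biahaj

biahaj


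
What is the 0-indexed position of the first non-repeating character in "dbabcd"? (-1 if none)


Input: dbabcd
Character frequencies:
  'a': 1
  'b': 2
  'c': 1
  'd': 2
Scanning left to right for freq == 1:
  Position 0 ('d'): freq=2, skip
  Position 1 ('b'): freq=2, skip
  Position 2 ('a'): unique! => answer = 2

2


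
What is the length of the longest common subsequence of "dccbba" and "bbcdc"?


LCS of "dccbba" and "bbcdc"
DP table:
           b    b    c    d    c
      0    0    0    0    0    0
  d   0    0    0    0    1    1
  c   0    0    0    1    1    2
  c   0    0    0    1    1    2
  b   0    1    1    1    1    2
  b   0    1    2    2    2    2
  a   0    1    2    2    2    2
LCS length = dp[6][5] = 2

2


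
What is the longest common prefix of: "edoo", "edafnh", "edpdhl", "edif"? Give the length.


Words: edoo, edafnh, edpdhl, edif
  Position 0: all 'e' => match
  Position 1: all 'd' => match
  Position 2: ('o', 'a', 'p', 'i') => mismatch, stop
LCP = "ed" (length 2)

2


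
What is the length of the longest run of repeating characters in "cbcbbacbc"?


Input: "cbcbbacbc"
Scanning for longest run:
  Position 1 ('b'): new char, reset run to 1
  Position 2 ('c'): new char, reset run to 1
  Position 3 ('b'): new char, reset run to 1
  Position 4 ('b'): continues run of 'b', length=2
  Position 5 ('a'): new char, reset run to 1
  Position 6 ('c'): new char, reset run to 1
  Position 7 ('b'): new char, reset run to 1
  Position 8 ('c'): new char, reset run to 1
Longest run: 'b' with length 2

2


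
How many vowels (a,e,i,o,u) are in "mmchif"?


Input: mmchif
Checking each character:
  'm' at position 0: consonant
  'm' at position 1: consonant
  'c' at position 2: consonant
  'h' at position 3: consonant
  'i' at position 4: vowel (running total: 1)
  'f' at position 5: consonant
Total vowels: 1

1


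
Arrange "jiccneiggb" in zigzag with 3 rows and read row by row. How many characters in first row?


Zigzag "jiccneiggb" into 3 rows:
Placing characters:
  'j' => row 0
  'i' => row 1
  'c' => row 2
  'c' => row 1
  'n' => row 0
  'e' => row 1
  'i' => row 2
  'g' => row 1
  'g' => row 0
  'b' => row 1
Rows:
  Row 0: "jng"
  Row 1: "icegb"
  Row 2: "ci"
First row length: 3

3


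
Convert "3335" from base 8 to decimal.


Input: "3335" in base 8
Positional expansion:
  Digit '3' (value 3) x 8^3 = 1536
  Digit '3' (value 3) x 8^2 = 192
  Digit '3' (value 3) x 8^1 = 24
  Digit '5' (value 5) x 8^0 = 5
Sum = 1757

1757


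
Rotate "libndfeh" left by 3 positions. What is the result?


Input: "libndfeh", rotate left by 3
First 3 characters: "lib"
Remaining characters: "ndfeh"
Concatenate remaining + first: "ndfeh" + "lib" = "ndfehlib"

ndfehlib


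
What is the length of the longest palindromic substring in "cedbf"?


Input: "cedbf"
Checking substrings for palindromes:
  No multi-char palindromic substrings found
Longest palindromic substring: "c" with length 1

1


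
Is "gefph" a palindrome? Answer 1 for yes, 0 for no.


Input: gefph
Reversed: hpfeg
  Compare pos 0 ('g') with pos 4 ('h'): MISMATCH
  Compare pos 1 ('e') with pos 3 ('p'): MISMATCH
Result: not a palindrome

0


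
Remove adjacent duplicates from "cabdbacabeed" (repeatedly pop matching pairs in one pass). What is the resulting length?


Input: cabdbacabeed
Stack-based adjacent duplicate removal:
  Read 'c': push. Stack: c
  Read 'a': push. Stack: ca
  Read 'b': push. Stack: cab
  Read 'd': push. Stack: cabd
  Read 'b': push. Stack: cabdb
  Read 'a': push. Stack: cabdba
  Read 'c': push. Stack: cabdbac
  Read 'a': push. Stack: cabdbaca
  Read 'b': push. Stack: cabdbacab
  Read 'e': push. Stack: cabdbacabe
  Read 'e': matches stack top 'e' => pop. Stack: cabdbacab
  Read 'd': push. Stack: cabdbacabd
Final stack: "cabdbacabd" (length 10)

10


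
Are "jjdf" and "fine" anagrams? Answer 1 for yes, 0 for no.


Strings: "jjdf", "fine"
Sorted first:  dfjj
Sorted second: efin
Differ at position 0: 'd' vs 'e' => not anagrams

0


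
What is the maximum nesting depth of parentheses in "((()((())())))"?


Input: "((()((())())))"
Tracking depth:
  Position 0 '(': depth becomes 1
  Position 1 '(': depth becomes 2
  Position 2 '(': depth becomes 3
  Position 3 ')': depth becomes 2
  Position 4 '(': depth becomes 3
  Position 5 '(': depth becomes 4
  Position 6 '(': depth becomes 5
  Position 7 ')': depth becomes 4
  Position 8 ')': depth becomes 3
  Position 9 '(': depth becomes 4
  Position 10 ')': depth becomes 3
  Position 11 ')': depth becomes 2
  Position 12 ')': depth becomes 1
  Position 13 ')': depth becomes 0
Maximum depth reached: 5

5


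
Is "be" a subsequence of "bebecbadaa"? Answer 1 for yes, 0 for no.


Check if "be" is a subsequence of "bebecbadaa"
Greedy scan:
  Position 0 ('b'): matches sub[0] = 'b'
  Position 1 ('e'): matches sub[1] = 'e'
  Position 2 ('b'): no match needed
  Position 3 ('e'): no match needed
  Position 4 ('c'): no match needed
  Position 5 ('b'): no match needed
  Position 6 ('a'): no match needed
  Position 7 ('d'): no match needed
  Position 8 ('a'): no match needed
  Position 9 ('a'): no match needed
All 2 characters matched => is a subsequence

1


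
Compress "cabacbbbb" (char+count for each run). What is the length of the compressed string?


Input: cabacbbbb
Runs:
  'c' x 1 => "c1"
  'a' x 1 => "a1"
  'b' x 1 => "b1"
  'a' x 1 => "a1"
  'c' x 1 => "c1"
  'b' x 4 => "b4"
Compressed: "c1a1b1a1c1b4"
Compressed length: 12

12


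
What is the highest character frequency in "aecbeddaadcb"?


Input: aecbeddaadcb
Character counts:
  'a': 3
  'b': 2
  'c': 2
  'd': 3
  'e': 2
Maximum frequency: 3

3


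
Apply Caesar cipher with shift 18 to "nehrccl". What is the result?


Caesar cipher: shift "nehrccl" by 18
  'n' (pos 13) + 18 = pos 5 = 'f'
  'e' (pos 4) + 18 = pos 22 = 'w'
  'h' (pos 7) + 18 = pos 25 = 'z'
  'r' (pos 17) + 18 = pos 9 = 'j'
  'c' (pos 2) + 18 = pos 20 = 'u'
  'c' (pos 2) + 18 = pos 20 = 'u'
  'l' (pos 11) + 18 = pos 3 = 'd'
Result: fwzjuud

fwzjuud


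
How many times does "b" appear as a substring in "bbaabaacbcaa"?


Searching for "b" in "bbaabaacbcaa"
Scanning each position:
  Position 0: "b" => MATCH
  Position 1: "b" => MATCH
  Position 2: "a" => no
  Position 3: "a" => no
  Position 4: "b" => MATCH
  Position 5: "a" => no
  Position 6: "a" => no
  Position 7: "c" => no
  Position 8: "b" => MATCH
  Position 9: "c" => no
  Position 10: "a" => no
  Position 11: "a" => no
Total occurrences: 4

4


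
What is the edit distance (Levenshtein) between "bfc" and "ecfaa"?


Computing edit distance: "bfc" -> "ecfaa"
DP table:
           e    c    f    a    a
      0    1    2    3    4    5
  b   1    1    2    3    4    5
  f   2    2    2    2    3    4
  c   3    3    2    3    3    4
Edit distance = dp[3][5] = 4

4


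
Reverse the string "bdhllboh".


Input: bdhllboh
Reading characters right to left:
  Position 7: 'h'
  Position 6: 'o'
  Position 5: 'b'
  Position 4: 'l'
  Position 3: 'l'
  Position 2: 'h'
  Position 1: 'd'
  Position 0: 'b'
Reversed: hobllhdb

hobllhdb


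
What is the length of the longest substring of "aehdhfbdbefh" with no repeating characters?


Input: "aehdhfbdbefh"
Sliding window (track last position of each char):
  Position 0 ('a'): window [0,0] length 1 -- new best
  Position 1 ('e'): window [0,1] length 2 -- new best
  Position 2 ('h'): window [0,2] length 3 -- new best
  Position 3 ('d'): window [0,3] length 4 -- new best
  Position 4 ('h'): repeat (last at 2), move window start to 3
  Position 4 ('h'): window [3,4] length 2
  Position 5 ('f'): window [3,5] length 3
  Position 6 ('b'): window [3,6] length 4
  Position 7 ('d'): repeat (last at 3), move window start to 4
  Position 7 ('d'): window [4,7] length 4
  Position 8 ('b'): repeat (last at 6), move window start to 7
  Position 8 ('b'): window [7,8] length 2
  Position 9 ('e'): window [7,9] length 3
  Position 10 ('f'): window [7,10] length 4
  Position 11 ('h'): window [7,11] length 5 -- new best
Longest substring with no repeats: "dbefh" with length 5

5


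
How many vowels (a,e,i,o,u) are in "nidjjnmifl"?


Input: nidjjnmifl
Checking each character:
  'n' at position 0: consonant
  'i' at position 1: vowel (running total: 1)
  'd' at position 2: consonant
  'j' at position 3: consonant
  'j' at position 4: consonant
  'n' at position 5: consonant
  'm' at position 6: consonant
  'i' at position 7: vowel (running total: 2)
  'f' at position 8: consonant
  'l' at position 9: consonant
Total vowels: 2

2


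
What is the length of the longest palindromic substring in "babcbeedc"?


Input: "babcbeedc"
Checking substrings for palindromes:
  [0:3] "bab" (len 3) => palindrome
  [2:5] "bcb" (len 3) => palindrome
  [5:7] "ee" (len 2) => palindrome
Longest palindromic substring: "bab" with length 3

3


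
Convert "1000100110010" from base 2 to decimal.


Input: "1000100110010" in base 2
Positional expansion:
  Digit '1' (value 1) x 2^12 = 4096
  Digit '0' (value 0) x 2^11 = 0
  Digit '0' (value 0) x 2^10 = 0
  Digit '0' (value 0) x 2^9 = 0
  Digit '1' (value 1) x 2^8 = 256
  Digit '0' (value 0) x 2^7 = 0
  Digit '0' (value 0) x 2^6 = 0
  Digit '1' (value 1) x 2^5 = 32
  Digit '1' (value 1) x 2^4 = 16
  Digit '0' (value 0) x 2^3 = 0
  Digit '0' (value 0) x 2^2 = 0
  Digit '1' (value 1) x 2^1 = 2
  Digit '0' (value 0) x 2^0 = 0
Sum = 4402

4402


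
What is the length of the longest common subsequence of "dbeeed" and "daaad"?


LCS of "dbeeed" and "daaad"
DP table:
           d    a    a    a    d
      0    0    0    0    0    0
  d   0    1    1    1    1    1
  b   0    1    1    1    1    1
  e   0    1    1    1    1    1
  e   0    1    1    1    1    1
  e   0    1    1    1    1    1
  d   0    1    1    1    1    2
LCS length = dp[6][5] = 2

2
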